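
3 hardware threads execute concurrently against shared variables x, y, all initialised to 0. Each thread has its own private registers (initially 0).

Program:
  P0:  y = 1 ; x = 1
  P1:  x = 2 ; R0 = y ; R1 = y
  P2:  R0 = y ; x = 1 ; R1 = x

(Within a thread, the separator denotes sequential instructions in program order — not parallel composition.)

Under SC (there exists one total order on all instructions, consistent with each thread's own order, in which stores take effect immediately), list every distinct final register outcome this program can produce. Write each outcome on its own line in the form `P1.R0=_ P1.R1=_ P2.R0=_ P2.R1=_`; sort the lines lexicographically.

outcome vector order: (P1.R0,P1.R1,P2.R0,P2.R1)
|SC outcomes| = 10

P1.R0=0 P1.R1=0 P2.R0=0 P2.R1=1
P1.R0=0 P1.R1=0 P2.R0=0 P2.R1=2
P1.R0=0 P1.R1=0 P2.R0=1 P2.R1=1
P1.R0=0 P1.R1=1 P2.R0=0 P2.R1=1
P1.R0=0 P1.R1=1 P2.R0=0 P2.R1=2
P1.R0=0 P1.R1=1 P2.R0=1 P2.R1=1
P1.R0=1 P1.R1=1 P2.R0=0 P2.R1=1
P1.R0=1 P1.R1=1 P2.R0=0 P2.R1=2
P1.R0=1 P1.R1=1 P2.R0=1 P2.R1=1
P1.R0=1 P1.R1=1 P2.R0=1 P2.R1=2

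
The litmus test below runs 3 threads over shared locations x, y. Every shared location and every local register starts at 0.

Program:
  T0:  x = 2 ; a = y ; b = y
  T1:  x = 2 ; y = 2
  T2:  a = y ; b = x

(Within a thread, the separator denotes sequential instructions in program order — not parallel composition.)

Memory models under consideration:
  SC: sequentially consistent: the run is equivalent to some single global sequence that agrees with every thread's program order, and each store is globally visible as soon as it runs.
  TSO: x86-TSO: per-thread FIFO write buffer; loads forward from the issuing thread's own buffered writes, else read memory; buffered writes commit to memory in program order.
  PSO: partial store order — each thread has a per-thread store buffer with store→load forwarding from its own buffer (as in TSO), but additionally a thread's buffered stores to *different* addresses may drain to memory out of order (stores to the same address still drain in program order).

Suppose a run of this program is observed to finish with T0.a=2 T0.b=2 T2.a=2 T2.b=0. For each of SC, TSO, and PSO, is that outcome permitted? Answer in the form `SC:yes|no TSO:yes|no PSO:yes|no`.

outcome vector order: (T0.a,T0.b,T2.a,T2.b)
SC (9): 0000 0002 0022 0200 0202 0222 2200 2202 2222
TSO (9): 0000 0002 0022 0200 0202 0222 2200 2202 2222
PSO (12): 0000 0002 0020 0022 0200 0202 0220 0222 2200 2202 2220 2222
target 2220 ∈ {PSO}

SC:no TSO:no PSO:yes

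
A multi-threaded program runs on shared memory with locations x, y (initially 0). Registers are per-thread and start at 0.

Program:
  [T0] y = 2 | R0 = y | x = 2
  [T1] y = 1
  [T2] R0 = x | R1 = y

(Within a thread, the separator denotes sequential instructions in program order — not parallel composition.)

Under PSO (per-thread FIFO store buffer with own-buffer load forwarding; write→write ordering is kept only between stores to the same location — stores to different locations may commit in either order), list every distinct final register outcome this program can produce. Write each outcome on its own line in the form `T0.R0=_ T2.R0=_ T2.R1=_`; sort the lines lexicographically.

T0.R0=1 T2.R0=0 T2.R1=0
T0.R0=1 T2.R0=0 T2.R1=1
T0.R0=1 T2.R0=0 T2.R1=2
T0.R0=1 T2.R0=2 T2.R1=1
T0.R0=2 T2.R0=0 T2.R1=0
T0.R0=2 T2.R0=0 T2.R1=1
T0.R0=2 T2.R0=0 T2.R1=2
T0.R0=2 T2.R0=2 T2.R1=0
T0.R0=2 T2.R0=2 T2.R1=1
T0.R0=2 T2.R0=2 T2.R1=2

outcome vector order: (T0.R0,T2.R0,T2.R1)
|PSO outcomes| = 10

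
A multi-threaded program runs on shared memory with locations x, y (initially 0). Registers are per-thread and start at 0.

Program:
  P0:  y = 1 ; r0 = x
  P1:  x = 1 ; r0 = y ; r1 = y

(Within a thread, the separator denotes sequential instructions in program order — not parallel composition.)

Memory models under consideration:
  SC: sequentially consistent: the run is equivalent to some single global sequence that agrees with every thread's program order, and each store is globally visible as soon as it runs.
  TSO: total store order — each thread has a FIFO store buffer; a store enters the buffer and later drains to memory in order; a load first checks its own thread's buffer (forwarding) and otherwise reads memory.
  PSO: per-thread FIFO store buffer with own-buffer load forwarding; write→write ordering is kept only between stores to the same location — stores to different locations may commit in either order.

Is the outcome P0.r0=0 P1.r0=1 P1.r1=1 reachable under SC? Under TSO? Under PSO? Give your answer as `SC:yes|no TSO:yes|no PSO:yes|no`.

SC:yes TSO:yes PSO:yes

outcome vector order: (P0.r0,P1.r0,P1.r1)
SC: 4 outcomes — {(0,1,1), (1,0,0), (1,0,1), (1,1,1)}
TSO: 6 outcomes — {(0,0,0), (0,0,1), (0,1,1), (1,0,0), (1,0,1), (1,1,1)}
PSO: 6 outcomes — {(0,0,0), (0,0,1), (0,1,1), (1,0,0), (1,0,1), (1,1,1)}
target (0,1,1) ∈ {SC,TSO,PSO}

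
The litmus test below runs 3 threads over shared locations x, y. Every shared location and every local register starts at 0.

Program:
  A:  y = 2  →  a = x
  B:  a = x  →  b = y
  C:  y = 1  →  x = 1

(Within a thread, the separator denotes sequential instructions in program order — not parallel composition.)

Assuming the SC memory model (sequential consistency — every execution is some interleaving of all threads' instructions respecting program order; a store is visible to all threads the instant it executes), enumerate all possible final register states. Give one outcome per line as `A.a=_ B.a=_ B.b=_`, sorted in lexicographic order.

outcome vector order: (A.a,B.a,B.b)
|SC outcomes| = 10

A.a=0 B.a=0 B.b=0
A.a=0 B.a=0 B.b=1
A.a=0 B.a=0 B.b=2
A.a=0 B.a=1 B.b=1
A.a=0 B.a=1 B.b=2
A.a=1 B.a=0 B.b=0
A.a=1 B.a=0 B.b=1
A.a=1 B.a=0 B.b=2
A.a=1 B.a=1 B.b=1
A.a=1 B.a=1 B.b=2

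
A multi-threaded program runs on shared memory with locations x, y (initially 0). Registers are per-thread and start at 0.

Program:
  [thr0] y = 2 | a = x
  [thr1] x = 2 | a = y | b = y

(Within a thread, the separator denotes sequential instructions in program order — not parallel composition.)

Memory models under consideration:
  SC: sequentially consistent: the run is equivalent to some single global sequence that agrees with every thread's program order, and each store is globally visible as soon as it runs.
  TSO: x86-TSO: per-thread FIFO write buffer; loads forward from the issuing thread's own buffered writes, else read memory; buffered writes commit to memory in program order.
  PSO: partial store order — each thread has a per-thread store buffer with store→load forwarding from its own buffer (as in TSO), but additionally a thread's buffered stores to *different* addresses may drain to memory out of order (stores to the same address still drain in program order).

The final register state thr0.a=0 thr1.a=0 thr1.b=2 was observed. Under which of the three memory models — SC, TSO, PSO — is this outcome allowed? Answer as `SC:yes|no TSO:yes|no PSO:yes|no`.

outcome vector order: (thr0.a,thr1.a,thr1.b)
SC (4): 022; 200; 202; 222
TSO (6): 000; 002; 022; 200; 202; 222
PSO (6): 000; 002; 022; 200; 202; 222
target 002 ∈ {TSO,PSO}

SC:no TSO:yes PSO:yes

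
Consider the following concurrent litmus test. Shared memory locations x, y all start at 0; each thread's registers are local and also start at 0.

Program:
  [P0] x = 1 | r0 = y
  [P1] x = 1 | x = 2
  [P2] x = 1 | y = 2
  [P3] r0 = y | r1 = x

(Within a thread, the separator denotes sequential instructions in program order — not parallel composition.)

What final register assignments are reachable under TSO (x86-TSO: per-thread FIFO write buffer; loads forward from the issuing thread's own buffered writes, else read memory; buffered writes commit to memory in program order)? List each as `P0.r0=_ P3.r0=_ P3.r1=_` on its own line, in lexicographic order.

P0.r0=0 P3.r0=0 P3.r1=0
P0.r0=0 P3.r0=0 P3.r1=1
P0.r0=0 P3.r0=0 P3.r1=2
P0.r0=0 P3.r0=2 P3.r1=1
P0.r0=0 P3.r0=2 P3.r1=2
P0.r0=2 P3.r0=0 P3.r1=0
P0.r0=2 P3.r0=0 P3.r1=1
P0.r0=2 P3.r0=0 P3.r1=2
P0.r0=2 P3.r0=2 P3.r1=1
P0.r0=2 P3.r0=2 P3.r1=2

outcome vector order: (P0.r0,P3.r0,P3.r1)
|TSO outcomes| = 10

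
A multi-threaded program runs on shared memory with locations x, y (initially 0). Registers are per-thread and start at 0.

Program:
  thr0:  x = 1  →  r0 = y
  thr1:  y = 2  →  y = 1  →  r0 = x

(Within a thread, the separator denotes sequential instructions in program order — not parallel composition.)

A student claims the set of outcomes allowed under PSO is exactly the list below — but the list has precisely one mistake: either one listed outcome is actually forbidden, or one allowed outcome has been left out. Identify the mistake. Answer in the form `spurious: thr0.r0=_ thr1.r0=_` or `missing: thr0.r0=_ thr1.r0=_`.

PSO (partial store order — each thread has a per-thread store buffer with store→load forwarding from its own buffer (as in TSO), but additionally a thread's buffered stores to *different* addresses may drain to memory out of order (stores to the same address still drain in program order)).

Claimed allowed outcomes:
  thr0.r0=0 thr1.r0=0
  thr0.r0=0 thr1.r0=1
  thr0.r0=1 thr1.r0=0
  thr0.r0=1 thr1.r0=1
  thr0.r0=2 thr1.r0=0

missing: thr0.r0=2 thr1.r0=1

outcome vector order: (thr0.r0,thr1.r0)
[PSO] allowed = {0/0; 0/1; 1/0; 1/1; 2/0; 2/1}
PSO∖claimed = {2/1}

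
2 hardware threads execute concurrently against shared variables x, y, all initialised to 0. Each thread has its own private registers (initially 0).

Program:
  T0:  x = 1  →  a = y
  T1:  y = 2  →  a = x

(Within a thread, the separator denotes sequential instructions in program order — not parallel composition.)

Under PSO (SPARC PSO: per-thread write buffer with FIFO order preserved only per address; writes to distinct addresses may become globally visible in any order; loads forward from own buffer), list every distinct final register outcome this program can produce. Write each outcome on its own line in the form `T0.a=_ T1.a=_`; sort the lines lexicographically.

T0.a=0 T1.a=0
T0.a=0 T1.a=1
T0.a=2 T1.a=0
T0.a=2 T1.a=1

outcome vector order: (T0.a,T1.a)
|PSO outcomes| = 4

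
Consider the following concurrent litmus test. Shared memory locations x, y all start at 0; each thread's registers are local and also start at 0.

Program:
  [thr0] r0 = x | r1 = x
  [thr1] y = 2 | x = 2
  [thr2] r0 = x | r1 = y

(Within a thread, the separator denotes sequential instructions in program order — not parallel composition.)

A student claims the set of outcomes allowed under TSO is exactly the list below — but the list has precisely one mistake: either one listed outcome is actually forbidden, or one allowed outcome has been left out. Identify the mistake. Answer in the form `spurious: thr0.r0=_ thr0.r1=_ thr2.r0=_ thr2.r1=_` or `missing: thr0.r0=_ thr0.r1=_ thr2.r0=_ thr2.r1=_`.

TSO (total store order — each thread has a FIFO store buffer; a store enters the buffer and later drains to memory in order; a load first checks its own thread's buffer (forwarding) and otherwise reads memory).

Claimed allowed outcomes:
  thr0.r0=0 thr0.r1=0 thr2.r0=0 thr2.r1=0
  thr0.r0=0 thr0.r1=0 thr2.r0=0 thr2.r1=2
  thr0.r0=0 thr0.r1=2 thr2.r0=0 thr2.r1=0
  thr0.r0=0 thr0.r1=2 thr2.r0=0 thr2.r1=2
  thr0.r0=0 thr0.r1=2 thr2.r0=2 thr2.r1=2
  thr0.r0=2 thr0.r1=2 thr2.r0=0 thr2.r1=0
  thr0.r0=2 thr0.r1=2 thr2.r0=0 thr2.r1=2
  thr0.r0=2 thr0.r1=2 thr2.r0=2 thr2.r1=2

missing: thr0.r0=0 thr0.r1=0 thr2.r0=2 thr2.r1=2

outcome vector order: (thr0.r0,thr0.r1,thr2.r0,thr2.r1)
under TSO → 0/0/0/0; 0/0/0/2; 0/0/2/2; 0/2/0/0; 0/2/0/2; 0/2/2/2; 2/2/0/0; 2/2/0/2; 2/2/2/2
TSO∖claimed = {0/0/2/2}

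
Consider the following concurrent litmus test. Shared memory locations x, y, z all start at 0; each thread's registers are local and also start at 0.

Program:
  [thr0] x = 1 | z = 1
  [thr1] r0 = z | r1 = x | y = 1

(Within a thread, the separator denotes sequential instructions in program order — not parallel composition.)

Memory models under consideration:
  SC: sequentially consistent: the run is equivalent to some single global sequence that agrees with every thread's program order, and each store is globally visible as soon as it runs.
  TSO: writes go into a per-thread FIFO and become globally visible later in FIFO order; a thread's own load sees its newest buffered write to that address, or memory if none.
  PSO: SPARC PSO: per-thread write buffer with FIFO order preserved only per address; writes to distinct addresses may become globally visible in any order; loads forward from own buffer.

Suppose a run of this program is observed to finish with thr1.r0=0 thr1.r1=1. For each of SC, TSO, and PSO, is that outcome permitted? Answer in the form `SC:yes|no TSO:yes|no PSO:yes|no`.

SC:yes TSO:yes PSO:yes

outcome vector order: (thr1.r0,thr1.r1)
under SC → 00, 01, 11
under TSO → 00, 01, 11
under PSO → 00, 01, 10, 11
target 01 ∈ {SC,TSO,PSO}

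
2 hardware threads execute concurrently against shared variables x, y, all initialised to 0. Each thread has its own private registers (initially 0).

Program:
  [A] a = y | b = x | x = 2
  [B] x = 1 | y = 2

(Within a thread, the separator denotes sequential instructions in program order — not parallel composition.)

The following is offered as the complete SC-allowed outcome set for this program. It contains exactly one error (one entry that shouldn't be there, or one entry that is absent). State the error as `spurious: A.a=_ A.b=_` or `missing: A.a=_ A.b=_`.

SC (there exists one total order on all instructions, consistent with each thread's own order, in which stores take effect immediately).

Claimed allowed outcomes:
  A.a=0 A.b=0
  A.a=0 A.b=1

missing: A.a=2 A.b=1

outcome vector order: (A.a,A.b)
under SC → (0,0); (0,1); (2,1)
SC∖claimed = {(2,1)}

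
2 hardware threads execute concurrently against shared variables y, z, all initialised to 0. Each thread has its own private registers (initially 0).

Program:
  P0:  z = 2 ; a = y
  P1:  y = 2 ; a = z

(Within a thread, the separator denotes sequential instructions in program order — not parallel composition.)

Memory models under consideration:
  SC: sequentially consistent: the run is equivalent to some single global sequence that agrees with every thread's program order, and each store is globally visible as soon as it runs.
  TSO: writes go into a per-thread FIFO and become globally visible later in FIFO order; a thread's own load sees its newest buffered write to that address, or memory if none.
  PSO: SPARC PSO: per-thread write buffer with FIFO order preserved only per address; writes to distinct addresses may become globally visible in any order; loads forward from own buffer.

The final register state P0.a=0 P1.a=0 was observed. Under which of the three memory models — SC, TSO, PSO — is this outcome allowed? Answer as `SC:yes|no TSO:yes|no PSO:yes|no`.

outcome vector order: (P0.a,P1.a)
SC: 3 outcomes — {<0 2>, <2 0>, <2 2>}
TSO: 4 outcomes — {<0 0>, <0 2>, <2 0>, <2 2>}
PSO: 4 outcomes — {<0 0>, <0 2>, <2 0>, <2 2>}
target <0 0> ∈ {TSO,PSO}

SC:no TSO:yes PSO:yes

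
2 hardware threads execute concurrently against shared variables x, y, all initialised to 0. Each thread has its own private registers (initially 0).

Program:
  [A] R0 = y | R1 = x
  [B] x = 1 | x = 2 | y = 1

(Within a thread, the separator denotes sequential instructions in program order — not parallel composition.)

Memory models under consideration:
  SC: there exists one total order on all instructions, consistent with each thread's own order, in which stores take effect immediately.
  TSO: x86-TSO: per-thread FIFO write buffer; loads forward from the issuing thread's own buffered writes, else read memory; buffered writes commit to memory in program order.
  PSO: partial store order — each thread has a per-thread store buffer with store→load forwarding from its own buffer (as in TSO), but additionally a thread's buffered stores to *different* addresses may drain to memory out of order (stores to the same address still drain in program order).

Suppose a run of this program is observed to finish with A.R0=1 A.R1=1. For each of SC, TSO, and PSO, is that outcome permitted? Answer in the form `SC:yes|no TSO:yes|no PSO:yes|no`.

outcome vector order: (A.R0,A.R1)
SC (4): 00 01 02 12
TSO (4): 00 01 02 12
PSO (6): 00 01 02 10 11 12
target 11 ∈ {PSO}

SC:no TSO:no PSO:yes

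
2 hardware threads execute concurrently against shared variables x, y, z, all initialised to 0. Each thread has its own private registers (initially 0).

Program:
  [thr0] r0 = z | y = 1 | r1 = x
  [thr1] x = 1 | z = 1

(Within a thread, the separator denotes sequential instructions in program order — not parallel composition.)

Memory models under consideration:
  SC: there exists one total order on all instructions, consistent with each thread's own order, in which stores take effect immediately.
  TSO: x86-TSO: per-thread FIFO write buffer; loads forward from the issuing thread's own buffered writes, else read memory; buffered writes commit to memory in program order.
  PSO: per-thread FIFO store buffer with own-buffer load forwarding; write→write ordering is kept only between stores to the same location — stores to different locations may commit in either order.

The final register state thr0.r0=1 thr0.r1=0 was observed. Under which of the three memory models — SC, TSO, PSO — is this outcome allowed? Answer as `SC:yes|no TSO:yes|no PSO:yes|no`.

outcome vector order: (thr0.r0,thr0.r1)
under SC → <0 0> <0 1> <1 1>
under TSO → <0 0> <0 1> <1 1>
under PSO → <0 0> <0 1> <1 0> <1 1>
target <1 0> ∈ {PSO}

SC:no TSO:no PSO:yes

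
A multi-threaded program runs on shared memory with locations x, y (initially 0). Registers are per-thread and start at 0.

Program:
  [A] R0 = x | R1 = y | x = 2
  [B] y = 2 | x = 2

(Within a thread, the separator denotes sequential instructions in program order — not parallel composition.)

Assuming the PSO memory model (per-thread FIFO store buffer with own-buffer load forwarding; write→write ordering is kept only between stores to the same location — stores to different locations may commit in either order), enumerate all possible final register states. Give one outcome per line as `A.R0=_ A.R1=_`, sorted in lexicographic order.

outcome vector order: (A.R0,A.R1)
|PSO outcomes| = 4

A.R0=0 A.R1=0
A.R0=0 A.R1=2
A.R0=2 A.R1=0
A.R0=2 A.R1=2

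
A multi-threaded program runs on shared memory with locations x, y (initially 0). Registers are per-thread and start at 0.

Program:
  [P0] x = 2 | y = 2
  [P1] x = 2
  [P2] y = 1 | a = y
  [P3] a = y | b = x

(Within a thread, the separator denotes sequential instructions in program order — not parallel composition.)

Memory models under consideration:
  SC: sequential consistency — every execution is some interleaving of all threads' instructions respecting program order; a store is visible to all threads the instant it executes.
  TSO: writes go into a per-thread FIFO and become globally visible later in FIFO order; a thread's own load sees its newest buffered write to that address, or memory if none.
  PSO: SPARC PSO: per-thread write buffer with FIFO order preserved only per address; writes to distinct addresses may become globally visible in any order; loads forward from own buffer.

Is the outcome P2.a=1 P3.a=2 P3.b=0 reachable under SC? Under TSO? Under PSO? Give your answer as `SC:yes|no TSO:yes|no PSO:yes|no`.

outcome vector order: (P2.a,P3.a,P3.b)
SC: 10 outcomes — {<1 0 0> <1 0 2> <1 1 0> <1 1 2> <1 2 2> <2 0 0> <2 0 2> <2 1 0> <2 1 2> <2 2 2>}
TSO: 10 outcomes — {<1 0 0> <1 0 2> <1 1 0> <1 1 2> <1 2 2> <2 0 0> <2 0 2> <2 1 0> <2 1 2> <2 2 2>}
PSO: 12 outcomes — {<1 0 0> <1 0 2> <1 1 0> <1 1 2> <1 2 0> <1 2 2> <2 0 0> <2 0 2> <2 1 0> <2 1 2> <2 2 0> <2 2 2>}
target <1 2 0> ∈ {PSO}

SC:no TSO:no PSO:yes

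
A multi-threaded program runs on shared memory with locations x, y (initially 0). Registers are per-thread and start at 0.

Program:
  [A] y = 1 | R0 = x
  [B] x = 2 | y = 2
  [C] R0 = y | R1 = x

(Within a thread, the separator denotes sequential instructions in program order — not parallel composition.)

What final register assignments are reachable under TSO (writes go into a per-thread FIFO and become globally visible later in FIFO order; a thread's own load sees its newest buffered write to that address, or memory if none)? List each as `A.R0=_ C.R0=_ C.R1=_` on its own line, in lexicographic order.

A.R0=0 C.R0=0 C.R1=0
A.R0=0 C.R0=0 C.R1=2
A.R0=0 C.R0=1 C.R1=0
A.R0=0 C.R0=1 C.R1=2
A.R0=0 C.R0=2 C.R1=2
A.R0=2 C.R0=0 C.R1=0
A.R0=2 C.R0=0 C.R1=2
A.R0=2 C.R0=1 C.R1=0
A.R0=2 C.R0=1 C.R1=2
A.R0=2 C.R0=2 C.R1=2

outcome vector order: (A.R0,C.R0,C.R1)
|TSO outcomes| = 10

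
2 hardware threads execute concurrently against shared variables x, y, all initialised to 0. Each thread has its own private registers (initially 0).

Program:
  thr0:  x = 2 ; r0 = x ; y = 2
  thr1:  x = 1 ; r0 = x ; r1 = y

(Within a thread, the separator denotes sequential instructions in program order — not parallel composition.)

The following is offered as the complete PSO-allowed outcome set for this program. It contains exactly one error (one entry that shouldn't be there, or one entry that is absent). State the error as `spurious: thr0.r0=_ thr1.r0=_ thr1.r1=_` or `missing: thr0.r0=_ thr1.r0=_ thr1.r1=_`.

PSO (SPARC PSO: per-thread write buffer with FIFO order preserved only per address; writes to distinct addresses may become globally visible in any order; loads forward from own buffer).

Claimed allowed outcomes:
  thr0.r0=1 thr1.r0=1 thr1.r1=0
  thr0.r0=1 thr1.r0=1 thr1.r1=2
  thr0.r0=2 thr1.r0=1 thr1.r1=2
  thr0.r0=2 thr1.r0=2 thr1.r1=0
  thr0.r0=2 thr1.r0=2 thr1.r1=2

outcome vector order: (thr0.r0,thr1.r0,thr1.r1)
PSO: 6 outcomes — {110 112 210 212 220 222}
PSO∖claimed = {210}

missing: thr0.r0=2 thr1.r0=1 thr1.r1=0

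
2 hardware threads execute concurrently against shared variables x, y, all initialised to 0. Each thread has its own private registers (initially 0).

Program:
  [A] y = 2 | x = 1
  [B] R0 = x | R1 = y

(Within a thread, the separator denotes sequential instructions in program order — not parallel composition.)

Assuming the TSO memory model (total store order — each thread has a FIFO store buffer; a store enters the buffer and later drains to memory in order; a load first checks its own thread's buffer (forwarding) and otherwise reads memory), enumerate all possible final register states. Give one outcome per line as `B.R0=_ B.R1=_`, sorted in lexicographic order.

B.R0=0 B.R1=0
B.R0=0 B.R1=2
B.R0=1 B.R1=2

outcome vector order: (B.R0,B.R1)
|TSO outcomes| = 3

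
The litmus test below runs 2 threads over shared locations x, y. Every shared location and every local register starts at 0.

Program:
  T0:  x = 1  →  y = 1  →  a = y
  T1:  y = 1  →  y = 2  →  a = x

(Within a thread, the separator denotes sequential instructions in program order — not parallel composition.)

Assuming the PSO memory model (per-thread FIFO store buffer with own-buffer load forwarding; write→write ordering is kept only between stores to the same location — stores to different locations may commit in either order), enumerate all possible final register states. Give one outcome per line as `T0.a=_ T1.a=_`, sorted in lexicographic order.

T0.a=1 T1.a=0
T0.a=1 T1.a=1
T0.a=2 T1.a=0
T0.a=2 T1.a=1

outcome vector order: (T0.a,T1.a)
|PSO outcomes| = 4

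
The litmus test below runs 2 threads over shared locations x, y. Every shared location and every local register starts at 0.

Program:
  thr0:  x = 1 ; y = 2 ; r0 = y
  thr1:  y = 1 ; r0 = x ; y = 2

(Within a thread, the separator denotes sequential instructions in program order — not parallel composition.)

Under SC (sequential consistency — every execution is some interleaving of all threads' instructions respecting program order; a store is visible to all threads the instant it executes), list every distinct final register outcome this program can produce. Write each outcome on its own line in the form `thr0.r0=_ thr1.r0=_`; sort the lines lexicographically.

thr0.r0=1 thr1.r0=1
thr0.r0=2 thr1.r0=0
thr0.r0=2 thr1.r0=1

outcome vector order: (thr0.r0,thr1.r0)
|SC outcomes| = 3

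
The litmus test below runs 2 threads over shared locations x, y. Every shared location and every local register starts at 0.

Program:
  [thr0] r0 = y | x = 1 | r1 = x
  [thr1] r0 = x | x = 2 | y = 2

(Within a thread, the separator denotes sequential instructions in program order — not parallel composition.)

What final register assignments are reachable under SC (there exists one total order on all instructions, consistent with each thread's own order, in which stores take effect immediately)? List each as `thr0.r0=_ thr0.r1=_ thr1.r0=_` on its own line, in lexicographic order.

thr0.r0=0 thr0.r1=1 thr1.r0=0
thr0.r0=0 thr0.r1=1 thr1.r0=1
thr0.r0=0 thr0.r1=2 thr1.r0=0
thr0.r0=0 thr0.r1=2 thr1.r0=1
thr0.r0=2 thr0.r1=1 thr1.r0=0

outcome vector order: (thr0.r0,thr0.r1,thr1.r0)
|SC outcomes| = 5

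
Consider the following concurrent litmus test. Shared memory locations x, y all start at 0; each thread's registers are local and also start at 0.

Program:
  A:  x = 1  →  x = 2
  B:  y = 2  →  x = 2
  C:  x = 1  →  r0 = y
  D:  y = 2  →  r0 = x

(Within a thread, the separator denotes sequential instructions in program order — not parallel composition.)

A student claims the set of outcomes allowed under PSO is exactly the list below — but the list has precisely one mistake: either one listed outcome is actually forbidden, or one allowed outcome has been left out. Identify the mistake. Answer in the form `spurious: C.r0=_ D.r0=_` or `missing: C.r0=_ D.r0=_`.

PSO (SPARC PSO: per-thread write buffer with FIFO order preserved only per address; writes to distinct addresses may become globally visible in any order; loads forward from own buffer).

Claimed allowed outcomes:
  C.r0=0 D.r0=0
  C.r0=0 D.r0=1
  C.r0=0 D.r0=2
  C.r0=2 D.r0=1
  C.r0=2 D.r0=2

outcome vector order: (C.r0,D.r0)
PSO: 6 outcomes — {0/0, 0/1, 0/2, 2/0, 2/1, 2/2}
PSO∖claimed = {2/0}

missing: C.r0=2 D.r0=0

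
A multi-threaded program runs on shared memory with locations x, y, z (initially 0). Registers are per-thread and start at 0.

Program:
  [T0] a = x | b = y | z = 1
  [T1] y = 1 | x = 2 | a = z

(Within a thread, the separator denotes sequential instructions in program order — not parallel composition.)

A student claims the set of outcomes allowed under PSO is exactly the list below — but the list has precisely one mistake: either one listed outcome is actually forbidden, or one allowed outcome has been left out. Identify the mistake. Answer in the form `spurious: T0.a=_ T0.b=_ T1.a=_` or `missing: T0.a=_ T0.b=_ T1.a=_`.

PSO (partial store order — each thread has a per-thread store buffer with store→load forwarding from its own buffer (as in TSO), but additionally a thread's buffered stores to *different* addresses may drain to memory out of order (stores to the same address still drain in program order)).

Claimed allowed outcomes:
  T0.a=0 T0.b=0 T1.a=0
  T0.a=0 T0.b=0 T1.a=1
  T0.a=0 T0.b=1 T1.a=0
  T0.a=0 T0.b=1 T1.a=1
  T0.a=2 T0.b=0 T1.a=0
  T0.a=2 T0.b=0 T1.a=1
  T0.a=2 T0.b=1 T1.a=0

missing: T0.a=2 T0.b=1 T1.a=1

outcome vector order: (T0.a,T0.b,T1.a)
under PSO → 000, 001, 010, 011, 200, 201, 210, 211
PSO∖claimed = {211}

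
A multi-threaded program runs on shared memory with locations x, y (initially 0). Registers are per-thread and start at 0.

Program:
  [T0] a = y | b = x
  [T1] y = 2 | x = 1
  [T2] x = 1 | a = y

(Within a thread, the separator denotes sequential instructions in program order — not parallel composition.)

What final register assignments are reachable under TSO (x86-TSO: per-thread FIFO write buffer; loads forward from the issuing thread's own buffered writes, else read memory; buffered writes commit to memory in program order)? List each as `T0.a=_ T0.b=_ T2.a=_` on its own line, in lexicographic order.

outcome vector order: (T0.a,T0.b,T2.a)
|TSO outcomes| = 8

T0.a=0 T0.b=0 T2.a=0
T0.a=0 T0.b=0 T2.a=2
T0.a=0 T0.b=1 T2.a=0
T0.a=0 T0.b=1 T2.a=2
T0.a=2 T0.b=0 T2.a=0
T0.a=2 T0.b=0 T2.a=2
T0.a=2 T0.b=1 T2.a=0
T0.a=2 T0.b=1 T2.a=2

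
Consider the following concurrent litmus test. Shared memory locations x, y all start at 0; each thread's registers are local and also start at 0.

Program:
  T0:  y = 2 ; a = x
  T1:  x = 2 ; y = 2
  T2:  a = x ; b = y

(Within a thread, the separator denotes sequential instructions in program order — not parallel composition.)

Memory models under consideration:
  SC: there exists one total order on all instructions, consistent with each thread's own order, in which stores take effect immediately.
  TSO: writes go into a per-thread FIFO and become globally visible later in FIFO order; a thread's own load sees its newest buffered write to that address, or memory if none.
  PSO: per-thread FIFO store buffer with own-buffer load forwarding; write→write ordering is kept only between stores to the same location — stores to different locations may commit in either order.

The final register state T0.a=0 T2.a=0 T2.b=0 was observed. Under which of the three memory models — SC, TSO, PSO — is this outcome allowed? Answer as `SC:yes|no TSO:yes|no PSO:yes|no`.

outcome vector order: (T0.a,T2.a,T2.b)
[SC] allowed = {000; 002; 022; 200; 202; 220; 222}
[TSO] allowed = {000; 002; 020; 022; 200; 202; 220; 222}
[PSO] allowed = {000; 002; 020; 022; 200; 202; 220; 222}
target 000 ∈ {SC,TSO,PSO}

SC:yes TSO:yes PSO:yes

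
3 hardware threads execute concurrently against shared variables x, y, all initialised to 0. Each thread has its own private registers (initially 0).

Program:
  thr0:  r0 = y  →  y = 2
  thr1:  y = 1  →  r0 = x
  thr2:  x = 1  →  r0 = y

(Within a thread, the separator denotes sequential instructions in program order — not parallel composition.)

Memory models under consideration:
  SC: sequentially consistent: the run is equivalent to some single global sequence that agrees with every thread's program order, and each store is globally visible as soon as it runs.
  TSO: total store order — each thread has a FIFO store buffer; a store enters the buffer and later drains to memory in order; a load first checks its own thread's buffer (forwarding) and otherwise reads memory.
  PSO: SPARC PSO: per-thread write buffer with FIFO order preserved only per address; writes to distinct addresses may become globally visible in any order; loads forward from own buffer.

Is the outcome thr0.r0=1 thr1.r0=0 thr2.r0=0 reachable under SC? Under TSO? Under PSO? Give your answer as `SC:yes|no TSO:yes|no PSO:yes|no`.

outcome vector order: (thr0.r0,thr1.r0,thr2.r0)
SC (10): 001 002 010 011 012 101 102 110 111 112
TSO (12): 000 001 002 010 011 012 100 101 102 110 111 112
PSO (12): 000 001 002 010 011 012 100 101 102 110 111 112
target 100 ∈ {TSO,PSO}

SC:no TSO:yes PSO:yes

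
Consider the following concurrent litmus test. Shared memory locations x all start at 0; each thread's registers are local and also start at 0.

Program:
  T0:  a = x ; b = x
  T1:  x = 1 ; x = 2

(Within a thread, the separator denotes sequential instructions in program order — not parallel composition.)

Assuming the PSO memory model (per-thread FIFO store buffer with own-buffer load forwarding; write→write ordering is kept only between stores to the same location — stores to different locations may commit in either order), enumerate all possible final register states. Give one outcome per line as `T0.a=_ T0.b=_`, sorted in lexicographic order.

T0.a=0 T0.b=0
T0.a=0 T0.b=1
T0.a=0 T0.b=2
T0.a=1 T0.b=1
T0.a=1 T0.b=2
T0.a=2 T0.b=2

outcome vector order: (T0.a,T0.b)
|PSO outcomes| = 6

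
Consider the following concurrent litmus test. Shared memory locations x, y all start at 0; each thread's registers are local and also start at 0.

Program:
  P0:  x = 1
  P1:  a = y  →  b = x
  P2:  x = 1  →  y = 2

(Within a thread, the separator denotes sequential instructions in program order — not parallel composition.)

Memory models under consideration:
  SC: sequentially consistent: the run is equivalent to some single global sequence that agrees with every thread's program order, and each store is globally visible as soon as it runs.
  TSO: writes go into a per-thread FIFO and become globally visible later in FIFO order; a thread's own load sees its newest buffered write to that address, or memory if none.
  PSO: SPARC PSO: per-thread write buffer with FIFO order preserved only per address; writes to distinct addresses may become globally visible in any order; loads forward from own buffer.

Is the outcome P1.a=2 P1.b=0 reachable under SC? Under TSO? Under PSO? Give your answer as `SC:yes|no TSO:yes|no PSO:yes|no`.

outcome vector order: (P1.a,P1.b)
[SC] allowed = {<0 0>, <0 1>, <2 1>}
[TSO] allowed = {<0 0>, <0 1>, <2 1>}
[PSO] allowed = {<0 0>, <0 1>, <2 0>, <2 1>}
target <2 0> ∈ {PSO}

SC:no TSO:no PSO:yes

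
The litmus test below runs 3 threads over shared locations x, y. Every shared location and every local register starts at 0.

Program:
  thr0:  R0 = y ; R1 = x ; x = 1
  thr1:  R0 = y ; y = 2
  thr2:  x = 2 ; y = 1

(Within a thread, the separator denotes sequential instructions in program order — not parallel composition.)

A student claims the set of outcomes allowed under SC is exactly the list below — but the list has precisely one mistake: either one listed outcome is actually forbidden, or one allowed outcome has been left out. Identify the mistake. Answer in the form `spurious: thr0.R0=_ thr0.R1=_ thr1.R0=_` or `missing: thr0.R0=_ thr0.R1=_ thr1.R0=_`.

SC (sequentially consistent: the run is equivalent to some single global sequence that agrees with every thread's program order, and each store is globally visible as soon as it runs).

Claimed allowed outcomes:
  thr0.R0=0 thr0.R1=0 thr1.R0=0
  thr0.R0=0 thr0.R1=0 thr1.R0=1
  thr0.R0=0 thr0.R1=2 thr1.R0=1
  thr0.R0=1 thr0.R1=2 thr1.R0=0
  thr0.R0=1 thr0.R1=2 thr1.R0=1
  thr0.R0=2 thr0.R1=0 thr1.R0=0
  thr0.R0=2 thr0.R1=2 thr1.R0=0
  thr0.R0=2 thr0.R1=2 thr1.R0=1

outcome vector order: (thr0.R0,thr0.R1,thr1.R0)
[SC] allowed = {(0,0,0) (0,0,1) (0,2,0) (0,2,1) (1,2,0) (1,2,1) (2,0,0) (2,2,0) (2,2,1)}
SC∖claimed = {(0,2,0)}

missing: thr0.R0=0 thr0.R1=2 thr1.R0=0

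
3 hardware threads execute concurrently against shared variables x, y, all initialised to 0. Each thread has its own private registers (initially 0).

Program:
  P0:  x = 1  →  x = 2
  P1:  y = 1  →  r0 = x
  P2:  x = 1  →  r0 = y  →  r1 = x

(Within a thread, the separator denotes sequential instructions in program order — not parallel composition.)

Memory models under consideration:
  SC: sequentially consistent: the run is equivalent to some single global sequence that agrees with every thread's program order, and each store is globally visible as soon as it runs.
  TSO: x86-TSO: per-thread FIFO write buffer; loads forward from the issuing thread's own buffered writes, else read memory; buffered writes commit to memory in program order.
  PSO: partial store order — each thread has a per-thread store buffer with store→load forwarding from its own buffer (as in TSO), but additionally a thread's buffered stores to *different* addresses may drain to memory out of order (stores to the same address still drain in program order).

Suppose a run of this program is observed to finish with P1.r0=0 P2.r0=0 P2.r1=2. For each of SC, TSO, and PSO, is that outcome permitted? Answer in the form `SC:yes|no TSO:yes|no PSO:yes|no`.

outcome vector order: (P1.r0,P2.r0,P2.r1)
SC: 10 outcomes — {<0 1 1> <0 1 2> <1 0 1> <1 0 2> <1 1 1> <1 1 2> <2 0 1> <2 0 2> <2 1 1> <2 1 2>}
TSO: 12 outcomes — {<0 0 1> <0 0 2> <0 1 1> <0 1 2> <1 0 1> <1 0 2> <1 1 1> <1 1 2> <2 0 1> <2 0 2> <2 1 1> <2 1 2>}
PSO: 12 outcomes — {<0 0 1> <0 0 2> <0 1 1> <0 1 2> <1 0 1> <1 0 2> <1 1 1> <1 1 2> <2 0 1> <2 0 2> <2 1 1> <2 1 2>}
target <0 0 2> ∈ {TSO,PSO}

SC:no TSO:yes PSO:yes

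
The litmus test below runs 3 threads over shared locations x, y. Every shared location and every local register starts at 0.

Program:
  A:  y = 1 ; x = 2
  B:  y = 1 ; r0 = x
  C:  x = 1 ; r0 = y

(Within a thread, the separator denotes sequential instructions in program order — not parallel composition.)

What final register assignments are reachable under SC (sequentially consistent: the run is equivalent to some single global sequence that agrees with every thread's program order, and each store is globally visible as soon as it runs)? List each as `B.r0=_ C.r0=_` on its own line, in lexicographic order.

B.r0=0 C.r0=1
B.r0=1 C.r0=0
B.r0=1 C.r0=1
B.r0=2 C.r0=0
B.r0=2 C.r0=1

outcome vector order: (B.r0,C.r0)
|SC outcomes| = 5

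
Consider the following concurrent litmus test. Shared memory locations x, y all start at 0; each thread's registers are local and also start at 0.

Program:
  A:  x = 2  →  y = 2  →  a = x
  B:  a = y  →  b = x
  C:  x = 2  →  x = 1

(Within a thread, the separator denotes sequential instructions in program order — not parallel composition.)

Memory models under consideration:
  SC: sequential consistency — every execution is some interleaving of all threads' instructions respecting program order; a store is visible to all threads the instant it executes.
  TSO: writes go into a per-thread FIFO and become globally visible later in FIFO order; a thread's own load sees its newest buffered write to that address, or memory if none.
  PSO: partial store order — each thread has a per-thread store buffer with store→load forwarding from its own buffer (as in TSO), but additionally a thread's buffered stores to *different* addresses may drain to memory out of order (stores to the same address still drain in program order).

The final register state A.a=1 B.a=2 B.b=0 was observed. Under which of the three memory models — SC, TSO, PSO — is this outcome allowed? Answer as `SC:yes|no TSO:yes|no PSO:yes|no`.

outcome vector order: (A.a,B.a,B.b)
SC: 10 outcomes — {1/0/0 1/0/1 1/0/2 1/2/1 1/2/2 2/0/0 2/0/1 2/0/2 2/2/1 2/2/2}
TSO: 10 outcomes — {1/0/0 1/0/1 1/0/2 1/2/1 1/2/2 2/0/0 2/0/1 2/0/2 2/2/1 2/2/2}
PSO: 12 outcomes — {1/0/0 1/0/1 1/0/2 1/2/0 1/2/1 1/2/2 2/0/0 2/0/1 2/0/2 2/2/0 2/2/1 2/2/2}
target 1/2/0 ∈ {PSO}

SC:no TSO:no PSO:yes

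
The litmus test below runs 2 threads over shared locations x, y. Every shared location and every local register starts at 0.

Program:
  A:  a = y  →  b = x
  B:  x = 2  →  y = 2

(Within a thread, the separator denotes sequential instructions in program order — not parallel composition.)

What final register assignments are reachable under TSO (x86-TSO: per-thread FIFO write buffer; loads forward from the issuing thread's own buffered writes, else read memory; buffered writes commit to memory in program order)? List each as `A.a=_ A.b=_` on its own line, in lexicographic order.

outcome vector order: (A.a,A.b)
|TSO outcomes| = 3

A.a=0 A.b=0
A.a=0 A.b=2
A.a=2 A.b=2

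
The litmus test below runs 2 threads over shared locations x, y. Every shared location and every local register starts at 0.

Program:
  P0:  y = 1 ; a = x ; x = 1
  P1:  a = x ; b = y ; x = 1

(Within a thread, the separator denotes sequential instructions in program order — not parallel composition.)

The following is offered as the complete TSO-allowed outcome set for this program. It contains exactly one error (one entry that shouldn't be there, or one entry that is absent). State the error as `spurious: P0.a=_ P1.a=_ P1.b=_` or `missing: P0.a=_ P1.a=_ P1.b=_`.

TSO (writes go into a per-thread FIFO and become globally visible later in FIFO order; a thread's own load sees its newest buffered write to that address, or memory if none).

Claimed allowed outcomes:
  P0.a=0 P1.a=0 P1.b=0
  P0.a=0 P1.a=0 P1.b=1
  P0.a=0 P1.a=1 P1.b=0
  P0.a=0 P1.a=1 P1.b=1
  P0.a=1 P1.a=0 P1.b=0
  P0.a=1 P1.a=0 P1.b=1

outcome vector order: (P0.a,P1.a,P1.b)
TSO: 5 outcomes — {(0,0,0); (0,0,1); (0,1,1); (1,0,0); (1,0,1)}
claimed∖TSO = {(0,1,0)}

spurious: P0.a=0 P1.a=1 P1.b=0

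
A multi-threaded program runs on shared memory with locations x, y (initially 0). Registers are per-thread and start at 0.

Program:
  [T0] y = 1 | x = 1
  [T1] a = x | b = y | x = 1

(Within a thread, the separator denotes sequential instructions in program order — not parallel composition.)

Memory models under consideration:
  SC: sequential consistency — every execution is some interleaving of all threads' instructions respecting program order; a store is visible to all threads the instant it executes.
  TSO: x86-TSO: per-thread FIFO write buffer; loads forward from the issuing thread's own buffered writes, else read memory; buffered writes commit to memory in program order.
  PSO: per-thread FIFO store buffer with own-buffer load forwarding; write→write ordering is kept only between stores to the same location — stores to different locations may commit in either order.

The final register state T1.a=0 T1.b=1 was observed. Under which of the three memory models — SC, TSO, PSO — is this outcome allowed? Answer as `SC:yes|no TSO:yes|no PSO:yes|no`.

SC:yes TSO:yes PSO:yes

outcome vector order: (T1.a,T1.b)
SC: 3 outcomes — {<0 0>; <0 1>; <1 1>}
TSO: 3 outcomes — {<0 0>; <0 1>; <1 1>}
PSO: 4 outcomes — {<0 0>; <0 1>; <1 0>; <1 1>}
target <0 1> ∈ {SC,TSO,PSO}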